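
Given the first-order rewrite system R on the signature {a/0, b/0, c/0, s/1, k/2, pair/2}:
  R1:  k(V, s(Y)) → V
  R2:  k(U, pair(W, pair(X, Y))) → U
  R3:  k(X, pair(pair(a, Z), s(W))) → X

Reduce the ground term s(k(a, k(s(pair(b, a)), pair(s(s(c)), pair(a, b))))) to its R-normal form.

s(a)

1. s(k(a, k(s(pair(b, a)), pair(s(s(c)), pair(a, b)))))  →  s(k(a, s(pair(b, a))))   [R2 at 1.2]
2. s(k(a, s(pair(b, a))))  →  s(a)   [R1 at 1]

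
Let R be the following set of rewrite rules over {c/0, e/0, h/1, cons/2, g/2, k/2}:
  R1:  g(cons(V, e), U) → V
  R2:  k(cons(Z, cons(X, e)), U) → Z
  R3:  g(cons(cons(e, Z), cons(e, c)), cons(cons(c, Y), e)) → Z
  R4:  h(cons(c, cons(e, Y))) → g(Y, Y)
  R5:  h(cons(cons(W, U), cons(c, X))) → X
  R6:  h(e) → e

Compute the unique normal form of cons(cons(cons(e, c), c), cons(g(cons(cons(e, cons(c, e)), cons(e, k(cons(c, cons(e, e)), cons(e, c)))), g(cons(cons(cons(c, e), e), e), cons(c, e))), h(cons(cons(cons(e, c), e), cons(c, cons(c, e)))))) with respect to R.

cons(cons(cons(e, c), c), cons(cons(c, e), cons(c, e)))

1. cons(cons(cons(e, c), c), cons(g(cons(cons(e, cons(c, e)), cons(e, k(cons(c, cons(e, e)), cons(e, c)))), g(cons(cons(cons(c, e), e), e), cons(c, e))), h(cons(cons(cons(e, c), e), cons(c, cons(c, e))))))  →  cons(cons(cons(e, c), c), cons(g(cons(cons(e, cons(c, e)), cons(e, c)), g(cons(cons(cons(c, e), e), e), cons(c, e))), h(cons(cons(cons(e, c), e), cons(c, cons(c, e))))))   [R2 at 2.1.1.2.2]
2. cons(cons(cons(e, c), c), cons(g(cons(cons(e, cons(c, e)), cons(e, c)), g(cons(cons(cons(c, e), e), e), cons(c, e))), h(cons(cons(cons(e, c), e), cons(c, cons(c, e))))))  →  cons(cons(cons(e, c), c), cons(g(cons(cons(e, cons(c, e)), cons(e, c)), cons(cons(c, e), e)), h(cons(cons(cons(e, c), e), cons(c, cons(c, e))))))   [R1 at 2.1.2]
3. cons(cons(cons(e, c), c), cons(g(cons(cons(e, cons(c, e)), cons(e, c)), cons(cons(c, e), e)), h(cons(cons(cons(e, c), e), cons(c, cons(c, e))))))  →  cons(cons(cons(e, c), c), cons(cons(c, e), h(cons(cons(cons(e, c), e), cons(c, cons(c, e))))))   [R3 at 2.1]
4. cons(cons(cons(e, c), c), cons(cons(c, e), h(cons(cons(cons(e, c), e), cons(c, cons(c, e))))))  →  cons(cons(cons(e, c), c), cons(cons(c, e), cons(c, e)))   [R5 at 2.2]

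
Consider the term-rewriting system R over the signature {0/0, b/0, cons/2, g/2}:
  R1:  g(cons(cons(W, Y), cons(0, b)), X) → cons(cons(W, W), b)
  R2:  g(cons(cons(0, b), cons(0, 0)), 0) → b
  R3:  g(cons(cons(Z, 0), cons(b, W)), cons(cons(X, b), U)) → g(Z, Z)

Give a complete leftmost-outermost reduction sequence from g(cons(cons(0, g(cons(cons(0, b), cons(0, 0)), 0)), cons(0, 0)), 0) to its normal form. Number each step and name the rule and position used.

1. g(cons(cons(0, g(cons(cons(0, b), cons(0, 0)), 0)), cons(0, 0)), 0)  →  g(cons(cons(0, b), cons(0, 0)), 0)   [R2 at 1.1.2]
2. g(cons(cons(0, b), cons(0, 0)), 0)  →  b   [R2 at ε]

b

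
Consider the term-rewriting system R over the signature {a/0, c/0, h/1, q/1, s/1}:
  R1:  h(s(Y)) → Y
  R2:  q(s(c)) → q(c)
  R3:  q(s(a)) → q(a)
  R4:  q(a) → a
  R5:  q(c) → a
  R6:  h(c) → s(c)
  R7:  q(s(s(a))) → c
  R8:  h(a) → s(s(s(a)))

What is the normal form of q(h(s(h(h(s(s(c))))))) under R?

1. q(h(s(h(h(s(s(c)))))))  →  q(h(h(s(s(c)))))   [R1 at 1]
2. q(h(h(s(s(c)))))  →  q(h(s(c)))   [R1 at 1.1]
3. q(h(s(c)))  →  q(c)   [R1 at 1]
4. q(c)  →  a   [R5 at ε]

a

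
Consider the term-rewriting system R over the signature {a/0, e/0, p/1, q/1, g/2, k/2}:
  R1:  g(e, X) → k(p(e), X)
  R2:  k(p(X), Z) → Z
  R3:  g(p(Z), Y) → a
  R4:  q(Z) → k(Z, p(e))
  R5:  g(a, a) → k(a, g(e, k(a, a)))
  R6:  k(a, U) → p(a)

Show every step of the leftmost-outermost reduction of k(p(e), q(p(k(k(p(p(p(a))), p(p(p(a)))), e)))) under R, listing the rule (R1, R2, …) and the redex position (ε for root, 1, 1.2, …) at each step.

p(e)

1. k(p(e), q(p(k(k(p(p(p(a))), p(p(p(a)))), e))))  →  q(p(k(k(p(p(p(a))), p(p(p(a)))), e)))   [R2 at ε]
2. q(p(k(k(p(p(p(a))), p(p(p(a)))), e)))  →  k(p(k(k(p(p(p(a))), p(p(p(a)))), e)), p(e))   [R4 at ε]
3. k(p(k(k(p(p(p(a))), p(p(p(a)))), e)), p(e))  →  p(e)   [R2 at ε]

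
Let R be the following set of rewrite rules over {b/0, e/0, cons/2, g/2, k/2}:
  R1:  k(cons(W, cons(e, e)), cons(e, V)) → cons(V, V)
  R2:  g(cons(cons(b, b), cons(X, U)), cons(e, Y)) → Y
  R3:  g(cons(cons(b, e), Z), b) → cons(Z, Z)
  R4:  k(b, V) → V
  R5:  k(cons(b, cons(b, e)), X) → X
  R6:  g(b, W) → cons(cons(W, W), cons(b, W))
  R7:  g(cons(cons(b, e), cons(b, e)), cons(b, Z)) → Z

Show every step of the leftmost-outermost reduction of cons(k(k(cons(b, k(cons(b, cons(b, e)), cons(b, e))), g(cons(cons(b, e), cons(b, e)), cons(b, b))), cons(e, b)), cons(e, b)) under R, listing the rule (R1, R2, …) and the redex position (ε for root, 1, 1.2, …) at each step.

1. cons(k(k(cons(b, k(cons(b, cons(b, e)), cons(b, e))), g(cons(cons(b, e), cons(b, e)), cons(b, b))), cons(e, b)), cons(e, b))  →  cons(k(k(cons(b, cons(b, e)), g(cons(cons(b, e), cons(b, e)), cons(b, b))), cons(e, b)), cons(e, b))   [R5 at 1.1.1.2]
2. cons(k(k(cons(b, cons(b, e)), g(cons(cons(b, e), cons(b, e)), cons(b, b))), cons(e, b)), cons(e, b))  →  cons(k(g(cons(cons(b, e), cons(b, e)), cons(b, b)), cons(e, b)), cons(e, b))   [R5 at 1.1]
3. cons(k(g(cons(cons(b, e), cons(b, e)), cons(b, b)), cons(e, b)), cons(e, b))  →  cons(k(b, cons(e, b)), cons(e, b))   [R7 at 1.1]
4. cons(k(b, cons(e, b)), cons(e, b))  →  cons(cons(e, b), cons(e, b))   [R4 at 1]

cons(cons(e, b), cons(e, b))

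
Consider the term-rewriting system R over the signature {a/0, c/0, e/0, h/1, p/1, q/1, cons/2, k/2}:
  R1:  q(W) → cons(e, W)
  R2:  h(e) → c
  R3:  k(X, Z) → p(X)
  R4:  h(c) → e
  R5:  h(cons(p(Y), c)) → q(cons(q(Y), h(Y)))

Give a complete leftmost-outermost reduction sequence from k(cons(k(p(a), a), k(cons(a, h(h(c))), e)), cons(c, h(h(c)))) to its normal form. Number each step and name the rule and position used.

p(cons(p(p(a)), p(cons(a, c))))

1. k(cons(k(p(a), a), k(cons(a, h(h(c))), e)), cons(c, h(h(c))))  →  p(cons(k(p(a), a), k(cons(a, h(h(c))), e)))   [R3 at ε]
2. p(cons(k(p(a), a), k(cons(a, h(h(c))), e)))  →  p(cons(p(p(a)), k(cons(a, h(h(c))), e)))   [R3 at 1.1]
3. p(cons(p(p(a)), k(cons(a, h(h(c))), e)))  →  p(cons(p(p(a)), p(cons(a, h(h(c))))))   [R3 at 1.2]
4. p(cons(p(p(a)), p(cons(a, h(h(c))))))  →  p(cons(p(p(a)), p(cons(a, h(e)))))   [R4 at 1.2.1.2.1]
5. p(cons(p(p(a)), p(cons(a, h(e)))))  →  p(cons(p(p(a)), p(cons(a, c))))   [R2 at 1.2.1.2]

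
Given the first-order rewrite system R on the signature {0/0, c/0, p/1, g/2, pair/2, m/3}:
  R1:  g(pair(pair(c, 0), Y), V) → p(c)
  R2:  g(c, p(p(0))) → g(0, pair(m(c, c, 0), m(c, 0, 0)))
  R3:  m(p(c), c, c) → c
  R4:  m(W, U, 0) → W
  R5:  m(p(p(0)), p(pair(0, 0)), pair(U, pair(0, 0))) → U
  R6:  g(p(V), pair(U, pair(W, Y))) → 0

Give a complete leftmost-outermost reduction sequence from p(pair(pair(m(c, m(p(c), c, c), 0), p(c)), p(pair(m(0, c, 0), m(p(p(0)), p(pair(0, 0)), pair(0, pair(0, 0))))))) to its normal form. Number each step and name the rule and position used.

1. p(pair(pair(m(c, m(p(c), c, c), 0), p(c)), p(pair(m(0, c, 0), m(p(p(0)), p(pair(0, 0)), pair(0, pair(0, 0)))))))  →  p(pair(pair(c, p(c)), p(pair(m(0, c, 0), m(p(p(0)), p(pair(0, 0)), pair(0, pair(0, 0)))))))   [R4 at 1.1.1]
2. p(pair(pair(c, p(c)), p(pair(m(0, c, 0), m(p(p(0)), p(pair(0, 0)), pair(0, pair(0, 0)))))))  →  p(pair(pair(c, p(c)), p(pair(0, m(p(p(0)), p(pair(0, 0)), pair(0, pair(0, 0)))))))   [R4 at 1.2.1.1]
3. p(pair(pair(c, p(c)), p(pair(0, m(p(p(0)), p(pair(0, 0)), pair(0, pair(0, 0)))))))  →  p(pair(pair(c, p(c)), p(pair(0, 0))))   [R5 at 1.2.1.2]

p(pair(pair(c, p(c)), p(pair(0, 0))))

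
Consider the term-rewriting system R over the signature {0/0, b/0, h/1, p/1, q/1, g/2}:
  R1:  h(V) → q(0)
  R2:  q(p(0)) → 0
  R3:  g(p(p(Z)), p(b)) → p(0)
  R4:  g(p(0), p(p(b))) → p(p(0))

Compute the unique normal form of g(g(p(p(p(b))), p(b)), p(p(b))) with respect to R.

p(p(0))

1. g(g(p(p(p(b))), p(b)), p(p(b)))  →  g(p(0), p(p(b)))   [R3 at 1]
2. g(p(0), p(p(b)))  →  p(p(0))   [R4 at ε]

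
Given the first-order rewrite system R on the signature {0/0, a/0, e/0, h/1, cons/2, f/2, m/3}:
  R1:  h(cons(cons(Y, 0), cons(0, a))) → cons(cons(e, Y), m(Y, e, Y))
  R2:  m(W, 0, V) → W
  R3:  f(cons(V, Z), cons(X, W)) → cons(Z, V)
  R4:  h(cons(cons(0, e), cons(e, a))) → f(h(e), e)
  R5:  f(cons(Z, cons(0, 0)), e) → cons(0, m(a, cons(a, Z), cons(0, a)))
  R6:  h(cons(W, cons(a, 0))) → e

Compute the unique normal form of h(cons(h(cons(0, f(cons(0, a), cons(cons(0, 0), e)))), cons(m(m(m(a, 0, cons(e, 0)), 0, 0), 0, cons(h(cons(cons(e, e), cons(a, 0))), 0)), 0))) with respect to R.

1. h(cons(h(cons(0, f(cons(0, a), cons(cons(0, 0), e)))), cons(m(m(m(a, 0, cons(e, 0)), 0, 0), 0, cons(h(cons(cons(e, e), cons(a, 0))), 0)), 0)))  →  h(cons(h(cons(0, cons(a, 0))), cons(m(m(m(a, 0, cons(e, 0)), 0, 0), 0, cons(h(cons(cons(e, e), cons(a, 0))), 0)), 0)))   [R3 at 1.1.1.2]
2. h(cons(h(cons(0, cons(a, 0))), cons(m(m(m(a, 0, cons(e, 0)), 0, 0), 0, cons(h(cons(cons(e, e), cons(a, 0))), 0)), 0)))  →  h(cons(e, cons(m(m(m(a, 0, cons(e, 0)), 0, 0), 0, cons(h(cons(cons(e, e), cons(a, 0))), 0)), 0)))   [R6 at 1.1]
3. h(cons(e, cons(m(m(m(a, 0, cons(e, 0)), 0, 0), 0, cons(h(cons(cons(e, e), cons(a, 0))), 0)), 0)))  →  h(cons(e, cons(m(m(a, 0, cons(e, 0)), 0, 0), 0)))   [R2 at 1.2.1]
4. h(cons(e, cons(m(m(a, 0, cons(e, 0)), 0, 0), 0)))  →  h(cons(e, cons(m(a, 0, cons(e, 0)), 0)))   [R2 at 1.2.1]
5. h(cons(e, cons(m(a, 0, cons(e, 0)), 0)))  →  h(cons(e, cons(a, 0)))   [R2 at 1.2.1]
6. h(cons(e, cons(a, 0)))  →  e   [R6 at ε]

e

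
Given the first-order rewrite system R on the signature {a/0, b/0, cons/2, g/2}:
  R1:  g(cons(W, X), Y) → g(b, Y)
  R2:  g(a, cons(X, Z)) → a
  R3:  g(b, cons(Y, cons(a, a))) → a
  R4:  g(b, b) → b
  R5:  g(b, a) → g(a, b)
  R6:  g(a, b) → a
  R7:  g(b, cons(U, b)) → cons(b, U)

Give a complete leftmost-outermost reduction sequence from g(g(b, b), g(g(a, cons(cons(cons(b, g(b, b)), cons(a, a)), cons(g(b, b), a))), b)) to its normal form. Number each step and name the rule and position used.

1. g(g(b, b), g(g(a, cons(cons(cons(b, g(b, b)), cons(a, a)), cons(g(b, b), a))), b))  →  g(b, g(g(a, cons(cons(cons(b, g(b, b)), cons(a, a)), cons(g(b, b), a))), b))   [R4 at 1]
2. g(b, g(g(a, cons(cons(cons(b, g(b, b)), cons(a, a)), cons(g(b, b), a))), b))  →  g(b, g(a, b))   [R2 at 2.1]
3. g(b, g(a, b))  →  g(b, a)   [R6 at 2]
4. g(b, a)  →  g(a, b)   [R5 at ε]
5. g(a, b)  →  a   [R6 at ε]

a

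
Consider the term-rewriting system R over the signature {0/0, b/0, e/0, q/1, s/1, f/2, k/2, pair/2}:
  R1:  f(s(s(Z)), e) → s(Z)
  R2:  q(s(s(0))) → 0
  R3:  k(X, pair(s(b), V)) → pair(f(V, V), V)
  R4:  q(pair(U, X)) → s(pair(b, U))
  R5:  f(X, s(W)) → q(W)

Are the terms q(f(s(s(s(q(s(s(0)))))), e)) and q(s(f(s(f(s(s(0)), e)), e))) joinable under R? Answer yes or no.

yes — NF(t₁) = 0, NF(t₂) = 0

Reduce t₁ = q(f(s(s(s(q(s(s(0)))))), e)):
1. q(f(s(s(s(q(s(s(0)))))), e))  →  q(s(s(q(s(s(0))))))   [R1 at 1]
2. q(s(s(q(s(s(0))))))  →  q(s(s(0)))   [R2 at 1.1.1]
3. q(s(s(0)))  →  0   [R2 at ε]

Reduce t₂ = q(s(f(s(f(s(s(0)), e)), e))):
1. q(s(f(s(f(s(s(0)), e)), e)))  →  q(s(f(s(s(0)), e)))   [R1 at 1.1.1.1]
2. q(s(f(s(s(0)), e)))  →  q(s(s(0)))   [R1 at 1.1]
3. q(s(s(0)))  →  0   [R2 at ε]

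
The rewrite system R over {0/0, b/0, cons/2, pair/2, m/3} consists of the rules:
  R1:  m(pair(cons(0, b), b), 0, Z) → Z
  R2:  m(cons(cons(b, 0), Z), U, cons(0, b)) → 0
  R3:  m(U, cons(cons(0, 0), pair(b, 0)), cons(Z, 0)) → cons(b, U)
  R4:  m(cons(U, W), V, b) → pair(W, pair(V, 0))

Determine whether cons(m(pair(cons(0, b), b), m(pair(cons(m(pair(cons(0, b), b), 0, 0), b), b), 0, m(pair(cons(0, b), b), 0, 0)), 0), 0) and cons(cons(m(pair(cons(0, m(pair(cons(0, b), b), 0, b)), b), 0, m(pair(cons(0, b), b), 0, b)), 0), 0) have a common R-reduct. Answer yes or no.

Reduce t₁ = cons(m(pair(cons(0, b), b), m(pair(cons(m(pair(cons(0, b), b), 0, 0), b), b), 0, m(pair(cons(0, b), b), 0, 0)), 0), 0):
1. cons(m(pair(cons(0, b), b), m(pair(cons(m(pair(cons(0, b), b), 0, 0), b), b), 0, m(pair(cons(0, b), b), 0, 0)), 0), 0)  →  cons(m(pair(cons(0, b), b), m(pair(cons(0, b), b), 0, m(pair(cons(0, b), b), 0, 0)), 0), 0)   [R1 at 1.2.1.1.1]
2. cons(m(pair(cons(0, b), b), m(pair(cons(0, b), b), 0, m(pair(cons(0, b), b), 0, 0)), 0), 0)  →  cons(m(pair(cons(0, b), b), m(pair(cons(0, b), b), 0, 0), 0), 0)   [R1 at 1.2]
3. cons(m(pair(cons(0, b), b), m(pair(cons(0, b), b), 0, 0), 0), 0)  →  cons(m(pair(cons(0, b), b), 0, 0), 0)   [R1 at 1.2]
4. cons(m(pair(cons(0, b), b), 0, 0), 0)  →  cons(0, 0)   [R1 at 1]

Reduce t₂ = cons(cons(m(pair(cons(0, m(pair(cons(0, b), b), 0, b)), b), 0, m(pair(cons(0, b), b), 0, b)), 0), 0):
1. cons(cons(m(pair(cons(0, m(pair(cons(0, b), b), 0, b)), b), 0, m(pair(cons(0, b), b), 0, b)), 0), 0)  →  cons(cons(m(pair(cons(0, b), b), 0, m(pair(cons(0, b), b), 0, b)), 0), 0)   [R1 at 1.1.1.1.2]
2. cons(cons(m(pair(cons(0, b), b), 0, m(pair(cons(0, b), b), 0, b)), 0), 0)  →  cons(cons(m(pair(cons(0, b), b), 0, b), 0), 0)   [R1 at 1.1]
3. cons(cons(m(pair(cons(0, b), b), 0, b), 0), 0)  →  cons(cons(b, 0), 0)   [R1 at 1.1]

no — NF(t₁) = cons(0, 0), NF(t₂) = cons(cons(b, 0), 0)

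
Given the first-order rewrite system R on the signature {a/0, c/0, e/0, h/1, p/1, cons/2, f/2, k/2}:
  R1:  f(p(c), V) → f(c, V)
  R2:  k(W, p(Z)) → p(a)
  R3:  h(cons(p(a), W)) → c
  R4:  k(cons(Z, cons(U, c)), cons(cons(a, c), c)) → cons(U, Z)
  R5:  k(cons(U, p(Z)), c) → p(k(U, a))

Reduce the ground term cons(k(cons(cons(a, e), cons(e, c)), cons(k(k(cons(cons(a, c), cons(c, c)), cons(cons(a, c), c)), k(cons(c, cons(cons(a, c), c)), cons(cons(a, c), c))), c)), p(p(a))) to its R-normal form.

1. cons(k(cons(cons(a, e), cons(e, c)), cons(k(k(cons(cons(a, c), cons(c, c)), cons(cons(a, c), c)), k(cons(c, cons(cons(a, c), c)), cons(cons(a, c), c))), c)), p(p(a)))  →  cons(k(cons(cons(a, e), cons(e, c)), cons(k(cons(c, cons(a, c)), k(cons(c, cons(cons(a, c), c)), cons(cons(a, c), c))), c)), p(p(a)))   [R4 at 1.2.1.1]
2. cons(k(cons(cons(a, e), cons(e, c)), cons(k(cons(c, cons(a, c)), k(cons(c, cons(cons(a, c), c)), cons(cons(a, c), c))), c)), p(p(a)))  →  cons(k(cons(cons(a, e), cons(e, c)), cons(k(cons(c, cons(a, c)), cons(cons(a, c), c)), c)), p(p(a)))   [R4 at 1.2.1.2]
3. cons(k(cons(cons(a, e), cons(e, c)), cons(k(cons(c, cons(a, c)), cons(cons(a, c), c)), c)), p(p(a)))  →  cons(k(cons(cons(a, e), cons(e, c)), cons(cons(a, c), c)), p(p(a)))   [R4 at 1.2.1]
4. cons(k(cons(cons(a, e), cons(e, c)), cons(cons(a, c), c)), p(p(a)))  →  cons(cons(e, cons(a, e)), p(p(a)))   [R4 at 1]

cons(cons(e, cons(a, e)), p(p(a)))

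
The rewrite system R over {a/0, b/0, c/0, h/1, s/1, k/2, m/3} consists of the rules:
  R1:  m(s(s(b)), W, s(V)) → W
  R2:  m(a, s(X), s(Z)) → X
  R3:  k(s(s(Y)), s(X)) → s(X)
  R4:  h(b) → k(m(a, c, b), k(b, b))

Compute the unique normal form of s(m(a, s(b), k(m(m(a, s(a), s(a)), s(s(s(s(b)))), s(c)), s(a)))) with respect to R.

s(b)

1. s(m(a, s(b), k(m(m(a, s(a), s(a)), s(s(s(s(b)))), s(c)), s(a))))  →  s(m(a, s(b), k(m(a, s(s(s(s(b)))), s(c)), s(a))))   [R2 at 1.3.1.1]
2. s(m(a, s(b), k(m(a, s(s(s(s(b)))), s(c)), s(a))))  →  s(m(a, s(b), k(s(s(s(b))), s(a))))   [R2 at 1.3.1]
3. s(m(a, s(b), k(s(s(s(b))), s(a))))  →  s(m(a, s(b), s(a)))   [R3 at 1.3]
4. s(m(a, s(b), s(a)))  →  s(b)   [R2 at 1]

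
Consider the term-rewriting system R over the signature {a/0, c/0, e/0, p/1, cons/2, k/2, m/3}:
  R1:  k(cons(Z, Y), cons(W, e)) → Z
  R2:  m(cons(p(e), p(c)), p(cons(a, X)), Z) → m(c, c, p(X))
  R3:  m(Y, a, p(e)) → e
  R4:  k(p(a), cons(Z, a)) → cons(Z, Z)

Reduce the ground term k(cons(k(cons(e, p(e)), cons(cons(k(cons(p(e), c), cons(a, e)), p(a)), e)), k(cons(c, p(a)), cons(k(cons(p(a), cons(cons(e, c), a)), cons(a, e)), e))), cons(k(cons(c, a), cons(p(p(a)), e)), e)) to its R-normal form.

1. k(cons(k(cons(e, p(e)), cons(cons(k(cons(p(e), c), cons(a, e)), p(a)), e)), k(cons(c, p(a)), cons(k(cons(p(a), cons(cons(e, c), a)), cons(a, e)), e))), cons(k(cons(c, a), cons(p(p(a)), e)), e))  →  k(cons(e, p(e)), cons(cons(k(cons(p(e), c), cons(a, e)), p(a)), e))   [R1 at ε]
2. k(cons(e, p(e)), cons(cons(k(cons(p(e), c), cons(a, e)), p(a)), e))  →  e   [R1 at ε]

e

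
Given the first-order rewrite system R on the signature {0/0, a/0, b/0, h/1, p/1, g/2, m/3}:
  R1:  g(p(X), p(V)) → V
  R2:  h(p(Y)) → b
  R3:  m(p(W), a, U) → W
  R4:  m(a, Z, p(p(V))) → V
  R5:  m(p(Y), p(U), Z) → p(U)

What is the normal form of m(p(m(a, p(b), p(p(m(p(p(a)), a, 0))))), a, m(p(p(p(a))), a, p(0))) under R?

p(a)

1. m(p(m(a, p(b), p(p(m(p(p(a)), a, 0))))), a, m(p(p(p(a))), a, p(0)))  →  m(a, p(b), p(p(m(p(p(a)), a, 0))))   [R3 at ε]
2. m(a, p(b), p(p(m(p(p(a)), a, 0))))  →  m(p(p(a)), a, 0)   [R4 at ε]
3. m(p(p(a)), a, 0)  →  p(a)   [R3 at ε]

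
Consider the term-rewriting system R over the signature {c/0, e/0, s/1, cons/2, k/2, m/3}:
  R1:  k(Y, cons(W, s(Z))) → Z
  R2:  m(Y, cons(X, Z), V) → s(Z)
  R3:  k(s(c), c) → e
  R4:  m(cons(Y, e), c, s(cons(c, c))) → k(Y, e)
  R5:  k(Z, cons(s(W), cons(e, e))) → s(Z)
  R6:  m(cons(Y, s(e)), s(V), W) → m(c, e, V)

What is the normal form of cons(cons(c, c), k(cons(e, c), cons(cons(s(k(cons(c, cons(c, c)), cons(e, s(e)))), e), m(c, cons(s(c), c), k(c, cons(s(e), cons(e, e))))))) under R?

1. cons(cons(c, c), k(cons(e, c), cons(cons(s(k(cons(c, cons(c, c)), cons(e, s(e)))), e), m(c, cons(s(c), c), k(c, cons(s(e), cons(e, e)))))))  →  cons(cons(c, c), k(cons(e, c), cons(cons(s(e), e), m(c, cons(s(c), c), k(c, cons(s(e), cons(e, e)))))))   [R1 at 2.2.1.1.1]
2. cons(cons(c, c), k(cons(e, c), cons(cons(s(e), e), m(c, cons(s(c), c), k(c, cons(s(e), cons(e, e)))))))  →  cons(cons(c, c), k(cons(e, c), cons(cons(s(e), e), s(c))))   [R2 at 2.2.2]
3. cons(cons(c, c), k(cons(e, c), cons(cons(s(e), e), s(c))))  →  cons(cons(c, c), c)   [R1 at 2]

cons(cons(c, c), c)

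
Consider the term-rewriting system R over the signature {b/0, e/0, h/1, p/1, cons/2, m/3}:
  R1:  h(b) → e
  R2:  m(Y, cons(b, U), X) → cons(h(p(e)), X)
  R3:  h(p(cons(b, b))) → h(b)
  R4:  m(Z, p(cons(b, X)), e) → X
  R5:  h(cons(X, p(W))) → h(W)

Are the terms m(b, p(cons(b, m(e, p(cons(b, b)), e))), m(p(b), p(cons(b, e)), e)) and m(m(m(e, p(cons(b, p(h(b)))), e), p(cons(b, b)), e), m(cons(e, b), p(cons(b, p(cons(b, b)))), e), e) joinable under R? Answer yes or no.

yes — NF(t₁) = b, NF(t₂) = b

Reduce t₁ = m(b, p(cons(b, m(e, p(cons(b, b)), e))), m(p(b), p(cons(b, e)), e)):
1. m(b, p(cons(b, m(e, p(cons(b, b)), e))), m(p(b), p(cons(b, e)), e))  →  m(b, p(cons(b, b)), m(p(b), p(cons(b, e)), e))   [R4 at 2.1.2]
2. m(b, p(cons(b, b)), m(p(b), p(cons(b, e)), e))  →  m(b, p(cons(b, b)), e)   [R4 at 3]
3. m(b, p(cons(b, b)), e)  →  b   [R4 at ε]

Reduce t₂ = m(m(m(e, p(cons(b, p(h(b)))), e), p(cons(b, b)), e), m(cons(e, b), p(cons(b, p(cons(b, b)))), e), e):
1. m(m(m(e, p(cons(b, p(h(b)))), e), p(cons(b, b)), e), m(cons(e, b), p(cons(b, p(cons(b, b)))), e), e)  →  m(b, m(cons(e, b), p(cons(b, p(cons(b, b)))), e), e)   [R4 at 1]
2. m(b, m(cons(e, b), p(cons(b, p(cons(b, b)))), e), e)  →  m(b, p(cons(b, b)), e)   [R4 at 2]
3. m(b, p(cons(b, b)), e)  →  b   [R4 at ε]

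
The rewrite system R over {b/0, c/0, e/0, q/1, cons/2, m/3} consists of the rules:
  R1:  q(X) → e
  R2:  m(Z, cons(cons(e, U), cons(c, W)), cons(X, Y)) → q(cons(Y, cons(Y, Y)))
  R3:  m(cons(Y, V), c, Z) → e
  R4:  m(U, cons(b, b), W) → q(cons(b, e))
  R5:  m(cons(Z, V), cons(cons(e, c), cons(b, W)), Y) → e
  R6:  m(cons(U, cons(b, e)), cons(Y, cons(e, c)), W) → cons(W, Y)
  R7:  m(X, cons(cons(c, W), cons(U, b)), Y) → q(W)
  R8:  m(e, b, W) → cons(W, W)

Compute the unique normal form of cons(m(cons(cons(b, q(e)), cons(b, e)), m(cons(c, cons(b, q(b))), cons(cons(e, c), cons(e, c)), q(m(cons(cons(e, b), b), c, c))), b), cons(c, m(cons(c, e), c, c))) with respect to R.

cons(cons(b, e), cons(c, e))

1. cons(m(cons(cons(b, q(e)), cons(b, e)), m(cons(c, cons(b, q(b))), cons(cons(e, c), cons(e, c)), q(m(cons(cons(e, b), b), c, c))), b), cons(c, m(cons(c, e), c, c)))  →  cons(m(cons(cons(b, e), cons(b, e)), m(cons(c, cons(b, q(b))), cons(cons(e, c), cons(e, c)), q(m(cons(cons(e, b), b), c, c))), b), cons(c, m(cons(c, e), c, c)))   [R1 at 1.1.1.2]
2. cons(m(cons(cons(b, e), cons(b, e)), m(cons(c, cons(b, q(b))), cons(cons(e, c), cons(e, c)), q(m(cons(cons(e, b), b), c, c))), b), cons(c, m(cons(c, e), c, c)))  →  cons(m(cons(cons(b, e), cons(b, e)), m(cons(c, cons(b, e)), cons(cons(e, c), cons(e, c)), q(m(cons(cons(e, b), b), c, c))), b), cons(c, m(cons(c, e), c, c)))   [R1 at 1.2.1.2.2]
3. cons(m(cons(cons(b, e), cons(b, e)), m(cons(c, cons(b, e)), cons(cons(e, c), cons(e, c)), q(m(cons(cons(e, b), b), c, c))), b), cons(c, m(cons(c, e), c, c)))  →  cons(m(cons(cons(b, e), cons(b, e)), cons(q(m(cons(cons(e, b), b), c, c)), cons(e, c)), b), cons(c, m(cons(c, e), c, c)))   [R6 at 1.2]
4. cons(m(cons(cons(b, e), cons(b, e)), cons(q(m(cons(cons(e, b), b), c, c)), cons(e, c)), b), cons(c, m(cons(c, e), c, c)))  →  cons(cons(b, q(m(cons(cons(e, b), b), c, c))), cons(c, m(cons(c, e), c, c)))   [R6 at 1]
5. cons(cons(b, q(m(cons(cons(e, b), b), c, c))), cons(c, m(cons(c, e), c, c)))  →  cons(cons(b, e), cons(c, m(cons(c, e), c, c)))   [R1 at 1.2]
6. cons(cons(b, e), cons(c, m(cons(c, e), c, c)))  →  cons(cons(b, e), cons(c, e))   [R3 at 2.2]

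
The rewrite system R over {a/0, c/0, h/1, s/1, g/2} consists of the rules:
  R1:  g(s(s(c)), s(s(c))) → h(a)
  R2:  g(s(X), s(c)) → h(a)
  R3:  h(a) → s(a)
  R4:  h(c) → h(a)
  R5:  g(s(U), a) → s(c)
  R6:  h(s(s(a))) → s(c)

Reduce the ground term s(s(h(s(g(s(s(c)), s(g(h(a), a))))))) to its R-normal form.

s(s(s(c)))

1. s(s(h(s(g(s(s(c)), s(g(h(a), a)))))))  →  s(s(h(s(g(s(s(c)), s(g(s(a), a)))))))   [R3 at 1.1.1.1.2.1.1]
2. s(s(h(s(g(s(s(c)), s(g(s(a), a)))))))  →  s(s(h(s(g(s(s(c)), s(s(c)))))))   [R5 at 1.1.1.1.2.1]
3. s(s(h(s(g(s(s(c)), s(s(c)))))))  →  s(s(h(s(h(a)))))   [R1 at 1.1.1.1]
4. s(s(h(s(h(a)))))  →  s(s(h(s(s(a)))))   [R3 at 1.1.1.1]
5. s(s(h(s(s(a)))))  →  s(s(s(c)))   [R6 at 1.1]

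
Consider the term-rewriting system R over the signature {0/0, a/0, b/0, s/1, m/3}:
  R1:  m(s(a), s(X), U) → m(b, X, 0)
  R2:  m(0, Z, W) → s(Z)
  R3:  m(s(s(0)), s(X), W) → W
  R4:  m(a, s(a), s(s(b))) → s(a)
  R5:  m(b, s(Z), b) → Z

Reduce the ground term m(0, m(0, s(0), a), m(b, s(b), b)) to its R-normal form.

1. m(0, m(0, s(0), a), m(b, s(b), b))  →  s(m(0, s(0), a))   [R2 at ε]
2. s(m(0, s(0), a))  →  s(s(s(0)))   [R2 at 1]

s(s(s(0)))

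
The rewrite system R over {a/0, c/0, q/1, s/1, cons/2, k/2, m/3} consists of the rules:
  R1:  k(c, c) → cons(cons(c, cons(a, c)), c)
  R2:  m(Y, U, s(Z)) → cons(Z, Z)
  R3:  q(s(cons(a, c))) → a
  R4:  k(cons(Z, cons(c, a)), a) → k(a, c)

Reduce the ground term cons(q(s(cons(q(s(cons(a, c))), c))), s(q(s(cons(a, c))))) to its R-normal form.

cons(a, s(a))

1. cons(q(s(cons(q(s(cons(a, c))), c))), s(q(s(cons(a, c)))))  →  cons(q(s(cons(a, c))), s(q(s(cons(a, c)))))   [R3 at 1.1.1.1]
2. cons(q(s(cons(a, c))), s(q(s(cons(a, c)))))  →  cons(a, s(q(s(cons(a, c)))))   [R3 at 1]
3. cons(a, s(q(s(cons(a, c)))))  →  cons(a, s(a))   [R3 at 2.1]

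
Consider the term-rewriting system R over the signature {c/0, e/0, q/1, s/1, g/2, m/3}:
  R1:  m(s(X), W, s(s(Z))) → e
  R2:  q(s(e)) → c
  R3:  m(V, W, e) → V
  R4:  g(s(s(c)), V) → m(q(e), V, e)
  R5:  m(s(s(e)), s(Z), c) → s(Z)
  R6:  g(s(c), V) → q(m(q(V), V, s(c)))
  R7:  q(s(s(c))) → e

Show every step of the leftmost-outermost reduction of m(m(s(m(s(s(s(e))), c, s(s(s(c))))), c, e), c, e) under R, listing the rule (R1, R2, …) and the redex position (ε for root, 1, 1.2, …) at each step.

s(e)

1. m(m(s(m(s(s(s(e))), c, s(s(s(c))))), c, e), c, e)  →  m(s(m(s(s(s(e))), c, s(s(s(c))))), c, e)   [R3 at ε]
2. m(s(m(s(s(s(e))), c, s(s(s(c))))), c, e)  →  s(m(s(s(s(e))), c, s(s(s(c)))))   [R3 at ε]
3. s(m(s(s(s(e))), c, s(s(s(c)))))  →  s(e)   [R1 at 1]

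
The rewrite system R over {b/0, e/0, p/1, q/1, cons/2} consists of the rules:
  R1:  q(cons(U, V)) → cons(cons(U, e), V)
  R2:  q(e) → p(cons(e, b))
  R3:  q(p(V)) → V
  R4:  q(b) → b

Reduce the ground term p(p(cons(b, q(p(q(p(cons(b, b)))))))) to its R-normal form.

p(p(cons(b, cons(b, b))))

1. p(p(cons(b, q(p(q(p(cons(b, b))))))))  →  p(p(cons(b, q(p(cons(b, b))))))   [R3 at 1.1.2]
2. p(p(cons(b, q(p(cons(b, b))))))  →  p(p(cons(b, cons(b, b))))   [R3 at 1.1.2]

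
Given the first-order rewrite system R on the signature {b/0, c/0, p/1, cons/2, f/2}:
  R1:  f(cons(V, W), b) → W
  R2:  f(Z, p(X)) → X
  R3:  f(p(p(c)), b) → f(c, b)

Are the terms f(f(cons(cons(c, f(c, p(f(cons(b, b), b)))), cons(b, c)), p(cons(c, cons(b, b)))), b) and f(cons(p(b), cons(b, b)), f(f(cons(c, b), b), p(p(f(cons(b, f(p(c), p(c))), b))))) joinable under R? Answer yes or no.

Reduce t₁ = f(f(cons(cons(c, f(c, p(f(cons(b, b), b)))), cons(b, c)), p(cons(c, cons(b, b)))), b):
1. f(f(cons(cons(c, f(c, p(f(cons(b, b), b)))), cons(b, c)), p(cons(c, cons(b, b)))), b)  →  f(cons(c, cons(b, b)), b)   [R2 at 1]
2. f(cons(c, cons(b, b)), b)  →  cons(b, b)   [R1 at ε]

Reduce t₂ = f(cons(p(b), cons(b, b)), f(f(cons(c, b), b), p(p(f(cons(b, f(p(c), p(c))), b))))):
1. f(cons(p(b), cons(b, b)), f(f(cons(c, b), b), p(p(f(cons(b, f(p(c), p(c))), b)))))  →  f(cons(p(b), cons(b, b)), p(f(cons(b, f(p(c), p(c))), b)))   [R2 at 2]
2. f(cons(p(b), cons(b, b)), p(f(cons(b, f(p(c), p(c))), b)))  →  f(cons(b, f(p(c), p(c))), b)   [R2 at ε]
3. f(cons(b, f(p(c), p(c))), b)  →  f(p(c), p(c))   [R1 at ε]
4. f(p(c), p(c))  →  c   [R2 at ε]

no — NF(t₁) = cons(b, b), NF(t₂) = c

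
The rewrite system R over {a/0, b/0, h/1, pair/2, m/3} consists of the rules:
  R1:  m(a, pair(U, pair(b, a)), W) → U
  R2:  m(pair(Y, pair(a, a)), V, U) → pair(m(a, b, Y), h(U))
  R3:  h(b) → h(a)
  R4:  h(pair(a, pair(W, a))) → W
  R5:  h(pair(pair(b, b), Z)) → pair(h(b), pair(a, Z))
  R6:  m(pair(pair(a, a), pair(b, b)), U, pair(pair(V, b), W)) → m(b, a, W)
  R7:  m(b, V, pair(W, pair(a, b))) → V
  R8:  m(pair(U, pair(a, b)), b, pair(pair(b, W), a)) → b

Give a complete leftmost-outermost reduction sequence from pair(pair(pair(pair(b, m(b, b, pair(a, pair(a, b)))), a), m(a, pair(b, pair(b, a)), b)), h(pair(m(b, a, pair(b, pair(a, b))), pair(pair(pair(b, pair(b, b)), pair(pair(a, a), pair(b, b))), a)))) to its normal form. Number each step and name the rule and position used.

pair(pair(pair(pair(b, b), a), b), pair(pair(b, pair(b, b)), pair(pair(a, a), pair(b, b))))

1. pair(pair(pair(pair(b, m(b, b, pair(a, pair(a, b)))), a), m(a, pair(b, pair(b, a)), b)), h(pair(m(b, a, pair(b, pair(a, b))), pair(pair(pair(b, pair(b, b)), pair(pair(a, a), pair(b, b))), a))))  →  pair(pair(pair(pair(b, b), a), m(a, pair(b, pair(b, a)), b)), h(pair(m(b, a, pair(b, pair(a, b))), pair(pair(pair(b, pair(b, b)), pair(pair(a, a), pair(b, b))), a))))   [R7 at 1.1.1.2]
2. pair(pair(pair(pair(b, b), a), m(a, pair(b, pair(b, a)), b)), h(pair(m(b, a, pair(b, pair(a, b))), pair(pair(pair(b, pair(b, b)), pair(pair(a, a), pair(b, b))), a))))  →  pair(pair(pair(pair(b, b), a), b), h(pair(m(b, a, pair(b, pair(a, b))), pair(pair(pair(b, pair(b, b)), pair(pair(a, a), pair(b, b))), a))))   [R1 at 1.2]
3. pair(pair(pair(pair(b, b), a), b), h(pair(m(b, a, pair(b, pair(a, b))), pair(pair(pair(b, pair(b, b)), pair(pair(a, a), pair(b, b))), a))))  →  pair(pair(pair(pair(b, b), a), b), h(pair(a, pair(pair(pair(b, pair(b, b)), pair(pair(a, a), pair(b, b))), a))))   [R7 at 2.1.1]
4. pair(pair(pair(pair(b, b), a), b), h(pair(a, pair(pair(pair(b, pair(b, b)), pair(pair(a, a), pair(b, b))), a))))  →  pair(pair(pair(pair(b, b), a), b), pair(pair(b, pair(b, b)), pair(pair(a, a), pair(b, b))))   [R4 at 2]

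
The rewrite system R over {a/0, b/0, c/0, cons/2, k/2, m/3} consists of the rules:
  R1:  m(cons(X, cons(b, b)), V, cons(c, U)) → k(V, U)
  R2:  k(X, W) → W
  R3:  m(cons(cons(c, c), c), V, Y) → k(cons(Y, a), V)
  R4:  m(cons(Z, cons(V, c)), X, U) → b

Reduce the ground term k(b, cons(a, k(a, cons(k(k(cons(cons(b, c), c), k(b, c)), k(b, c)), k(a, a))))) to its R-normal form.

1. k(b, cons(a, k(a, cons(k(k(cons(cons(b, c), c), k(b, c)), k(b, c)), k(a, a)))))  →  cons(a, k(a, cons(k(k(cons(cons(b, c), c), k(b, c)), k(b, c)), k(a, a))))   [R2 at ε]
2. cons(a, k(a, cons(k(k(cons(cons(b, c), c), k(b, c)), k(b, c)), k(a, a))))  →  cons(a, cons(k(k(cons(cons(b, c), c), k(b, c)), k(b, c)), k(a, a)))   [R2 at 2]
3. cons(a, cons(k(k(cons(cons(b, c), c), k(b, c)), k(b, c)), k(a, a)))  →  cons(a, cons(k(b, c), k(a, a)))   [R2 at 2.1]
4. cons(a, cons(k(b, c), k(a, a)))  →  cons(a, cons(c, k(a, a)))   [R2 at 2.1]
5. cons(a, cons(c, k(a, a)))  →  cons(a, cons(c, a))   [R2 at 2.2]

cons(a, cons(c, a))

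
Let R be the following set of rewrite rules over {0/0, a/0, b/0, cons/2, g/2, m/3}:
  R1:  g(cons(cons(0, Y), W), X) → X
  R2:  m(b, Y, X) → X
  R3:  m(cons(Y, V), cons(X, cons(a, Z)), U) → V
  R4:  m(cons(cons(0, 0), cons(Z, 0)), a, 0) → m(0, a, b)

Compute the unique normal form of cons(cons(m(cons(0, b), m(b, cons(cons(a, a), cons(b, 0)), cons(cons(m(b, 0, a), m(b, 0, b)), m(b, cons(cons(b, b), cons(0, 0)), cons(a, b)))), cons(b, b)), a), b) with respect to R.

cons(cons(b, a), b)

1. cons(cons(m(cons(0, b), m(b, cons(cons(a, a), cons(b, 0)), cons(cons(m(b, 0, a), m(b, 0, b)), m(b, cons(cons(b, b), cons(0, 0)), cons(a, b)))), cons(b, b)), a), b)  →  cons(cons(m(cons(0, b), cons(cons(m(b, 0, a), m(b, 0, b)), m(b, cons(cons(b, b), cons(0, 0)), cons(a, b))), cons(b, b)), a), b)   [R2 at 1.1.2]
2. cons(cons(m(cons(0, b), cons(cons(m(b, 0, a), m(b, 0, b)), m(b, cons(cons(b, b), cons(0, 0)), cons(a, b))), cons(b, b)), a), b)  →  cons(cons(m(cons(0, b), cons(cons(a, m(b, 0, b)), m(b, cons(cons(b, b), cons(0, 0)), cons(a, b))), cons(b, b)), a), b)   [R2 at 1.1.2.1.1]
3. cons(cons(m(cons(0, b), cons(cons(a, m(b, 0, b)), m(b, cons(cons(b, b), cons(0, 0)), cons(a, b))), cons(b, b)), a), b)  →  cons(cons(m(cons(0, b), cons(cons(a, b), m(b, cons(cons(b, b), cons(0, 0)), cons(a, b))), cons(b, b)), a), b)   [R2 at 1.1.2.1.2]
4. cons(cons(m(cons(0, b), cons(cons(a, b), m(b, cons(cons(b, b), cons(0, 0)), cons(a, b))), cons(b, b)), a), b)  →  cons(cons(m(cons(0, b), cons(cons(a, b), cons(a, b)), cons(b, b)), a), b)   [R2 at 1.1.2.2]
5. cons(cons(m(cons(0, b), cons(cons(a, b), cons(a, b)), cons(b, b)), a), b)  →  cons(cons(b, a), b)   [R3 at 1.1]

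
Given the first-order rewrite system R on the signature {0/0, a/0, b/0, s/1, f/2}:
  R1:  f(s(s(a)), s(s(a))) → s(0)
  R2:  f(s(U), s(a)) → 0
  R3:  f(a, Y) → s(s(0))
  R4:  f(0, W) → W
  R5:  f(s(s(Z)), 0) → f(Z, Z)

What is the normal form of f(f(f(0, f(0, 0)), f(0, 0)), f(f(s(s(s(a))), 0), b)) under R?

b

1. f(f(f(0, f(0, 0)), f(0, 0)), f(f(s(s(s(a))), 0), b))  →  f(f(f(0, 0), f(0, 0)), f(f(s(s(s(a))), 0), b))   [R4 at 1.1]
2. f(f(f(0, 0), f(0, 0)), f(f(s(s(s(a))), 0), b))  →  f(f(0, f(0, 0)), f(f(s(s(s(a))), 0), b))   [R4 at 1.1]
3. f(f(0, f(0, 0)), f(f(s(s(s(a))), 0), b))  →  f(f(0, 0), f(f(s(s(s(a))), 0), b))   [R4 at 1]
4. f(f(0, 0), f(f(s(s(s(a))), 0), b))  →  f(0, f(f(s(s(s(a))), 0), b))   [R4 at 1]
5. f(0, f(f(s(s(s(a))), 0), b))  →  f(f(s(s(s(a))), 0), b)   [R4 at ε]
6. f(f(s(s(s(a))), 0), b)  →  f(f(s(a), s(a)), b)   [R5 at 1]
7. f(f(s(a), s(a)), b)  →  f(0, b)   [R2 at 1]
8. f(0, b)  →  b   [R4 at ε]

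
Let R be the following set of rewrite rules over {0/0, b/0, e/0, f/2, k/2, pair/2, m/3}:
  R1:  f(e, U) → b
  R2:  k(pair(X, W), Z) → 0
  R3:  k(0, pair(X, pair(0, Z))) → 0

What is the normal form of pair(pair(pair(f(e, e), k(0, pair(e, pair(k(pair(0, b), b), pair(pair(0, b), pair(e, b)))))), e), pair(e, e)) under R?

pair(pair(pair(b, 0), e), pair(e, e))

1. pair(pair(pair(f(e, e), k(0, pair(e, pair(k(pair(0, b), b), pair(pair(0, b), pair(e, b)))))), e), pair(e, e))  →  pair(pair(pair(b, k(0, pair(e, pair(k(pair(0, b), b), pair(pair(0, b), pair(e, b)))))), e), pair(e, e))   [R1 at 1.1.1]
2. pair(pair(pair(b, k(0, pair(e, pair(k(pair(0, b), b), pair(pair(0, b), pair(e, b)))))), e), pair(e, e))  →  pair(pair(pair(b, k(0, pair(e, pair(0, pair(pair(0, b), pair(e, b)))))), e), pair(e, e))   [R2 at 1.1.2.2.2.1]
3. pair(pair(pair(b, k(0, pair(e, pair(0, pair(pair(0, b), pair(e, b)))))), e), pair(e, e))  →  pair(pair(pair(b, 0), e), pair(e, e))   [R3 at 1.1.2]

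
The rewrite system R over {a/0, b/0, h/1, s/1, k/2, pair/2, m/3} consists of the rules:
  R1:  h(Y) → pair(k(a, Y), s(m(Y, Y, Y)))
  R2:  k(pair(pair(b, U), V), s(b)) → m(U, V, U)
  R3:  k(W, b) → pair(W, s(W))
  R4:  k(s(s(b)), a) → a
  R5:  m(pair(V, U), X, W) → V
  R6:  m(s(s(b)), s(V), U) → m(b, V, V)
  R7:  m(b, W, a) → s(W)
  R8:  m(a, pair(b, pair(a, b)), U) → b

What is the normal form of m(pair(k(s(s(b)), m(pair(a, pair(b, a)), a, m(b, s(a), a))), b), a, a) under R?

a

1. m(pair(k(s(s(b)), m(pair(a, pair(b, a)), a, m(b, s(a), a))), b), a, a)  →  k(s(s(b)), m(pair(a, pair(b, a)), a, m(b, s(a), a)))   [R5 at ε]
2. k(s(s(b)), m(pair(a, pair(b, a)), a, m(b, s(a), a)))  →  k(s(s(b)), a)   [R5 at 2]
3. k(s(s(b)), a)  →  a   [R4 at ε]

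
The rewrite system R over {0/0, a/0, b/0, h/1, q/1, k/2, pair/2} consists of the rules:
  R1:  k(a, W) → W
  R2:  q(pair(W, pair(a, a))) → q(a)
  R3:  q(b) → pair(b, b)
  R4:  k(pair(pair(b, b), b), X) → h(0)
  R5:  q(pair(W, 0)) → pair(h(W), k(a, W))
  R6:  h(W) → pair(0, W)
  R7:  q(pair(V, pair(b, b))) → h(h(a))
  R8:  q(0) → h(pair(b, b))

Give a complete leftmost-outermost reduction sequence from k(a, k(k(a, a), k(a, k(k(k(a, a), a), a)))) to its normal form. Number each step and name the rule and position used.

a

1. k(a, k(k(a, a), k(a, k(k(k(a, a), a), a))))  →  k(k(a, a), k(a, k(k(k(a, a), a), a)))   [R1 at ε]
2. k(k(a, a), k(a, k(k(k(a, a), a), a)))  →  k(a, k(a, k(k(k(a, a), a), a)))   [R1 at 1]
3. k(a, k(a, k(k(k(a, a), a), a)))  →  k(a, k(k(k(a, a), a), a))   [R1 at ε]
4. k(a, k(k(k(a, a), a), a))  →  k(k(k(a, a), a), a)   [R1 at ε]
5. k(k(k(a, a), a), a)  →  k(k(a, a), a)   [R1 at 1.1]
6. k(k(a, a), a)  →  k(a, a)   [R1 at 1]
7. k(a, a)  →  a   [R1 at ε]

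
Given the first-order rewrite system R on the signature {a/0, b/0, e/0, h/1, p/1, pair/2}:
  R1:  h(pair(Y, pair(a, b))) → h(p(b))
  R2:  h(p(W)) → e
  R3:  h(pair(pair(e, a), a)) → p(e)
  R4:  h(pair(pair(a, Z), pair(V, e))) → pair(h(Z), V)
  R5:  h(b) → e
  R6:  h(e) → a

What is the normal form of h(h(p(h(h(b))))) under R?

1. h(h(p(h(h(b)))))  →  h(e)   [R2 at 1]
2. h(e)  →  a   [R6 at ε]

a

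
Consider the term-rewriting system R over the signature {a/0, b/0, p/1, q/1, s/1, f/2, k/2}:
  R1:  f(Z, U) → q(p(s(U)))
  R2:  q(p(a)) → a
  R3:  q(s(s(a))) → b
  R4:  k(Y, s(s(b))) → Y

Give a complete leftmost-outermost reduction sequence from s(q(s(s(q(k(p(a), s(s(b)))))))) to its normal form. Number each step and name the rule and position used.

1. s(q(s(s(q(k(p(a), s(s(b))))))))  →  s(q(s(s(q(p(a))))))   [R4 at 1.1.1.1.1]
2. s(q(s(s(q(p(a))))))  →  s(q(s(s(a))))   [R2 at 1.1.1.1]
3. s(q(s(s(a))))  →  s(b)   [R3 at 1]

s(b)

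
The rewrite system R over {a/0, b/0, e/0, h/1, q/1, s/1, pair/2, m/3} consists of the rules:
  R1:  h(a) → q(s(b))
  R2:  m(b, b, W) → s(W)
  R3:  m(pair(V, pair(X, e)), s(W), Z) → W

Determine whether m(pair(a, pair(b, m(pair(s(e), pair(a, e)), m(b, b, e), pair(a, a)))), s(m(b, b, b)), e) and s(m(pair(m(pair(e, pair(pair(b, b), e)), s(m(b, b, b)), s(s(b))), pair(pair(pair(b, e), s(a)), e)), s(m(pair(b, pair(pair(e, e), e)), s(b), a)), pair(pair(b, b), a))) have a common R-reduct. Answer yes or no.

Reduce t₁ = m(pair(a, pair(b, m(pair(s(e), pair(a, e)), m(b, b, e), pair(a, a)))), s(m(b, b, b)), e):
1. m(pair(a, pair(b, m(pair(s(e), pair(a, e)), m(b, b, e), pair(a, a)))), s(m(b, b, b)), e)  →  m(pair(a, pair(b, m(pair(s(e), pair(a, e)), s(e), pair(a, a)))), s(m(b, b, b)), e)   [R2 at 1.2.2.2]
2. m(pair(a, pair(b, m(pair(s(e), pair(a, e)), s(e), pair(a, a)))), s(m(b, b, b)), e)  →  m(pair(a, pair(b, e)), s(m(b, b, b)), e)   [R3 at 1.2.2]
3. m(pair(a, pair(b, e)), s(m(b, b, b)), e)  →  m(b, b, b)   [R3 at ε]
4. m(b, b, b)  →  s(b)   [R2 at ε]

Reduce t₂ = s(m(pair(m(pair(e, pair(pair(b, b), e)), s(m(b, b, b)), s(s(b))), pair(pair(pair(b, e), s(a)), e)), s(m(pair(b, pair(pair(e, e), e)), s(b), a)), pair(pair(b, b), a))):
1. s(m(pair(m(pair(e, pair(pair(b, b), e)), s(m(b, b, b)), s(s(b))), pair(pair(pair(b, e), s(a)), e)), s(m(pair(b, pair(pair(e, e), e)), s(b), a)), pair(pair(b, b), a)))  →  s(m(pair(b, pair(pair(e, e), e)), s(b), a))   [R3 at 1]
2. s(m(pair(b, pair(pair(e, e), e)), s(b), a))  →  s(b)   [R3 at 1]

yes — NF(t₁) = s(b), NF(t₂) = s(b)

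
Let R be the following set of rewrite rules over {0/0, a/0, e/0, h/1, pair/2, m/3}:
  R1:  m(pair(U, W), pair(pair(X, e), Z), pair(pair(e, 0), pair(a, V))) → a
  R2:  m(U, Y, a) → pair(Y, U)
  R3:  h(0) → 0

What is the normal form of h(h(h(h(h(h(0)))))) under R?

0

1. h(h(h(h(h(h(0))))))  →  h(h(h(h(h(0)))))   [R3 at 1.1.1.1.1]
2. h(h(h(h(h(0)))))  →  h(h(h(h(0))))   [R3 at 1.1.1.1]
3. h(h(h(h(0))))  →  h(h(h(0)))   [R3 at 1.1.1]
4. h(h(h(0)))  →  h(h(0))   [R3 at 1.1]
5. h(h(0))  →  h(0)   [R3 at 1]
6. h(0)  →  0   [R3 at ε]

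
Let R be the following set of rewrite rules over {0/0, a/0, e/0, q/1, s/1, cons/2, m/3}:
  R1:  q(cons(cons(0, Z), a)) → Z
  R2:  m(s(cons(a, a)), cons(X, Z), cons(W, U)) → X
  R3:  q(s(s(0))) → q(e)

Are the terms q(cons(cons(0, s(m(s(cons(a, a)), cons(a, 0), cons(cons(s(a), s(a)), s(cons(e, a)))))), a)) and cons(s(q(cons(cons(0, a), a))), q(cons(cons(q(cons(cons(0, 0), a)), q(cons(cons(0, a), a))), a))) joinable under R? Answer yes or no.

Reduce t₁ = q(cons(cons(0, s(m(s(cons(a, a)), cons(a, 0), cons(cons(s(a), s(a)), s(cons(e, a)))))), a)):
1. q(cons(cons(0, s(m(s(cons(a, a)), cons(a, 0), cons(cons(s(a), s(a)), s(cons(e, a)))))), a))  →  s(m(s(cons(a, a)), cons(a, 0), cons(cons(s(a), s(a)), s(cons(e, a)))))   [R1 at ε]
2. s(m(s(cons(a, a)), cons(a, 0), cons(cons(s(a), s(a)), s(cons(e, a)))))  →  s(a)   [R2 at 1]

Reduce t₂ = cons(s(q(cons(cons(0, a), a))), q(cons(cons(q(cons(cons(0, 0), a)), q(cons(cons(0, a), a))), a))):
1. cons(s(q(cons(cons(0, a), a))), q(cons(cons(q(cons(cons(0, 0), a)), q(cons(cons(0, a), a))), a)))  →  cons(s(a), q(cons(cons(q(cons(cons(0, 0), a)), q(cons(cons(0, a), a))), a)))   [R1 at 1.1]
2. cons(s(a), q(cons(cons(q(cons(cons(0, 0), a)), q(cons(cons(0, a), a))), a)))  →  cons(s(a), q(cons(cons(0, q(cons(cons(0, a), a))), a)))   [R1 at 2.1.1.1]
3. cons(s(a), q(cons(cons(0, q(cons(cons(0, a), a))), a)))  →  cons(s(a), q(cons(cons(0, a), a)))   [R1 at 2]
4. cons(s(a), q(cons(cons(0, a), a)))  →  cons(s(a), a)   [R1 at 2]

no — NF(t₁) = s(a), NF(t₂) = cons(s(a), a)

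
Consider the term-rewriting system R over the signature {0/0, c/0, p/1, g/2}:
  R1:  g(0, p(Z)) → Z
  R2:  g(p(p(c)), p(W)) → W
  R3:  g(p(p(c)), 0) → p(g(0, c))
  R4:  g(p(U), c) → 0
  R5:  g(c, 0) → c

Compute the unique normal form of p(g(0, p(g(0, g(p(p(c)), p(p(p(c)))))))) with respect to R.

p(p(c))

1. p(g(0, p(g(0, g(p(p(c)), p(p(p(c))))))))  →  p(g(0, g(p(p(c)), p(p(p(c))))))   [R1 at 1]
2. p(g(0, g(p(p(c)), p(p(p(c))))))  →  p(g(0, p(p(c))))   [R2 at 1.2]
3. p(g(0, p(p(c))))  →  p(p(c))   [R1 at 1]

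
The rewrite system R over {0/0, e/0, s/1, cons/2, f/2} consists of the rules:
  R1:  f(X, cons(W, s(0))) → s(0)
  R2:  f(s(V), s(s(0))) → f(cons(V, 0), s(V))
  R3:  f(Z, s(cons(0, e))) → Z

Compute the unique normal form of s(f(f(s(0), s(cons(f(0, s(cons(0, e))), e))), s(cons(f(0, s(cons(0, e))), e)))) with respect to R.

s(s(0))

1. s(f(f(s(0), s(cons(f(0, s(cons(0, e))), e))), s(cons(f(0, s(cons(0, e))), e))))  →  s(f(f(s(0), s(cons(0, e))), s(cons(f(0, s(cons(0, e))), e))))   [R3 at 1.1.2.1.1]
2. s(f(f(s(0), s(cons(0, e))), s(cons(f(0, s(cons(0, e))), e))))  →  s(f(s(0), s(cons(f(0, s(cons(0, e))), e))))   [R3 at 1.1]
3. s(f(s(0), s(cons(f(0, s(cons(0, e))), e))))  →  s(f(s(0), s(cons(0, e))))   [R3 at 1.2.1.1]
4. s(f(s(0), s(cons(0, e))))  →  s(s(0))   [R3 at 1]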